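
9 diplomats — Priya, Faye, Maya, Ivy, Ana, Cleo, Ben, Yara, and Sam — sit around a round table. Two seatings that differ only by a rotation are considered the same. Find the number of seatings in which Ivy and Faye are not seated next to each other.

Without the restriction there are (8)! = 40320 seatings.
Seatings with Ivy beside Faye: treat them as a block with 2 internal orders, giving 2 × (7)! = 10080.
Subtracting, 40320 − 10080 = 30240.

30240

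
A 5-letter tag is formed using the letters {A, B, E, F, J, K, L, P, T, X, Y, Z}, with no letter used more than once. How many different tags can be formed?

95040

Choose and order 5 of the 12 symbols: the first letter has 12 options, the next 11, and so on down to 8.
That product is 12 × 11 × 10 × 9 × 8 = 95040.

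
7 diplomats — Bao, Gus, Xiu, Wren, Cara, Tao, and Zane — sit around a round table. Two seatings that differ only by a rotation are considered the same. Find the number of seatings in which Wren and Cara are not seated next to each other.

Without the restriction there are (6)! = 720 seatings.
Those with Wren next to Cara: fuse the pair into one unit and seat 6 units around a circle — 2·(5)! = 240.
Subtracting, 720 − 240 = 480.

480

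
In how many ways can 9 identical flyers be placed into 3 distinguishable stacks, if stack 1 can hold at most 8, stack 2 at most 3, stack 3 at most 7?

30

By stars and bars, unrestricted non-negative solutions to x_1+…+x_3 = 9 number C(9+2,2) = 55.
Subtract solutions that violate a single cap (substitute x_i' = x_i − (cap_i+1)): x_1 ≥ 9 gives C(2,2) = 1; x_2 ≥ 4 gives C(7,2) = 21; x_3 ≥ 8 gives C(3,2) = 3. Together 25.
No two caps can be exceeded simultaneously, so the pair terms are all 0.
By inclusion–exclusion the count is 55 − 25 + 0 = 30.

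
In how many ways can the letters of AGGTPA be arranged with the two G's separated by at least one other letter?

Total arrangements of AGGTPA: 6!/(2!·2!) = 180.
If the two G's are adjacent, glue them into one block, leaving 5 items to arrange: (5)!/(2!) = 60 ways.
Subtracting, 180 − 60 = 120 arrangements keep the G's apart.

120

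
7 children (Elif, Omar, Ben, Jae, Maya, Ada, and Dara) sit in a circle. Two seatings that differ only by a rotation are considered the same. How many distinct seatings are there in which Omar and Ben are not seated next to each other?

Without the restriction there are (6)! = 720 seatings.
Seatings with Omar beside Ben: treat them as a block with 2 internal orders, giving 2 × (5)! = 240.
Subtracting, 720 − 240 = 480.

480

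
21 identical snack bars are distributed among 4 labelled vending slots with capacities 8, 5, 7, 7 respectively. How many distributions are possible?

83

Without the upper bounds there are C(24,3) = 2024 ways to split 21 among 4 vending slots.
Subtract solutions that violate a single cap (substitute x_i' = x_i − (cap_i+1)): x_1 ≥ 9 gives C(15,3) = 455; x_2 ≥ 6 gives C(18,3) = 816; x_3 ≥ 8 gives C(16,3) = 560; x_4 ≥ 8 gives C(16,3) = 560. Together 2391.
Add back pairs where two caps are both exceeded: 84 + 35 + 35 + 120 + 120 + 56 = 450.
By inclusion–exclusion the count is 2024 − 2391 + 450 = 83.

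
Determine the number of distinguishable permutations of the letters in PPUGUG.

90

Letter multiplicities in PPUGUG: G×2, P×2, U×2.
Dividing 6! = 720 by 2!·2!·2! = 8 for the repeated letters gives 90.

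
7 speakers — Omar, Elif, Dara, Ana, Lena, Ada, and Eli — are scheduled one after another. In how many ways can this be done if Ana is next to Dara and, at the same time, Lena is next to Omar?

480

Treat {Ana,Dara} as one block (2 orders) and {Lena,Omar} as another (2 orders).
That leaves 5 units to arrange: 2 × 2 × 5! = 4 × 120 = 480.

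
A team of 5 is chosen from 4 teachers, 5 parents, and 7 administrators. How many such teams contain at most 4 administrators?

Split by how many administrators are chosen (0 through 4).
Sum: C(7,0)·C(9,5) + C(7,1)·C(9,4) + C(7,2)·C(9,3) + C(7,3)·C(9,2) + C(7,4)·C(9,1) = 126 + 882 + 1764 + 1260 + 315 = 4347.

4347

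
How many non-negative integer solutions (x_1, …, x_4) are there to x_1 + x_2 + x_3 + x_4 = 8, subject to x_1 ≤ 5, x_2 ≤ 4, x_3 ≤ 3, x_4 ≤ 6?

Ignoring the caps, the number of non-negative solutions to x_1+…+x_4 = 8 is C(11,3) = 165.
Subtract solutions that violate a single cap (substitute x_i' = x_i − (cap_i+1)): x_1 ≥ 6 gives C(5,3) = 10; x_2 ≥ 5 gives C(6,3) = 20; x_3 ≥ 4 gives C(7,3) = 35; x_4 ≥ 7 gives C(4,3) = 4. Together 69.
No two caps can be exceeded simultaneously, so the pair terms are all 0.
By inclusion–exclusion the count is 165 − 69 + 0 = 96.

96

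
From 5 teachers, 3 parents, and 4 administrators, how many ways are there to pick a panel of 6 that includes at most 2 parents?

Split by how many parents are chosen (0 through 2).
Sum: C(3,0)·C(9,6) + C(3,1)·C(9,5) + C(3,2)·C(9,4) = 84 + 378 + 378 = 840.

840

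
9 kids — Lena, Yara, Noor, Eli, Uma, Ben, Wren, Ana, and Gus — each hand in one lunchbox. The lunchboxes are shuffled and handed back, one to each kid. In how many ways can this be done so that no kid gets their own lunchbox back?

133496

Count assignments avoiding every fixed point. For any j of the 9 kids fixed to their own lunchbox, the other 9−j can be arranged in (9−j)! ways.
By inclusion–exclusion this is Σ_{j=0}^{9} (−1)^j C(9,j)·(9−j)!.
Computing: 362880 − 362880 + 181440 − 60480 + 15120 − 3024 + 504 − 72 + 9 − 1 = 133496.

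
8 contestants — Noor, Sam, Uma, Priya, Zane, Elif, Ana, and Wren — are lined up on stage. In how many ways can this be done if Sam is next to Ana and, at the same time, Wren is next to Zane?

2880

Treat {Sam,Ana} as one block (2 orders) and {Wren,Zane} as another (2 orders).
That leaves 6 units to arrange: 2 × 2 × 6! = 4 × 720 = 2880.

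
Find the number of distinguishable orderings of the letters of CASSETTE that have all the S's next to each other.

Treat the 2 copies of S as a single block. The multiset to arrange is then {SS, A, C, E, E, T, T}, 7 items in all.
That gives (7)!/(2!·2!) = 1260 arrangements.

1260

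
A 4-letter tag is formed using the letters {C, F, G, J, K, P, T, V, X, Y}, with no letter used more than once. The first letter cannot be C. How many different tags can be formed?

4536

The first letter has 10−1 = 9 choices (anything except C).
The remaining 3 letters are filled from the other 9 symbols without repetition: 9 × 8 × 7 = 504.
Total: 9 × 504 = 4536.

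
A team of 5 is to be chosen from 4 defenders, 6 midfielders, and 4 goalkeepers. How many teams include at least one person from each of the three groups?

Unrestricted: C(14,5) = 2002 ways to pick any 5 of the 14.
Selections missing a whole group: no defenders → C(10,5) = 252; no midfielders → C(8,5) = 56; no goalkeepers → C(10,5) = 252.
Add back selections omitting two groups (i.e. drawn from a single group): C(4,5) + C(6,5) + C(4,5) = 6.
By inclusion–exclusion: 2002 − 560 + 6 = 1448.

1448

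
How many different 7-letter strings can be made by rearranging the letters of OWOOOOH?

The 7 letters of OWOOOOH have repeats: O appearing 5 times.
So there are 7! / (5!) = 42 distinguishable arrangements.

42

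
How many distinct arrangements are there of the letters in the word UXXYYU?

90

UXXYYU has 6 letters with U appearing twice, X appearing twice, and Y appearing twice.
So there are 6! / (2!·2!·2!) = 90 distinguishable arrangements.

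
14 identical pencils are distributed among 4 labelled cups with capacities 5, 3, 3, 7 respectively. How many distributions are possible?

Ignoring the caps, the number of non-negative solutions to x_1+…+x_4 = 14 is C(17,3) = 680.
Subtract solutions that violate a single cap (substitute x_i' = x_i − (cap_i+1)): x_1 ≥ 6 gives C(11,3) = 165; x_2 ≥ 4 gives C(13,3) = 286; x_3 ≥ 4 gives C(13,3) = 286; x_4 ≥ 8 gives C(9,3) = 84. Together 821.
Add back pairs where two caps are both exceeded: 35 + 35 + 1 + 84 + 10 + 10 = 175.
Subtract triples: 1 + 0 + 0 + 0 = 1.
By inclusion–exclusion the count is 680 − 821 + 175 − 1 = 33.

33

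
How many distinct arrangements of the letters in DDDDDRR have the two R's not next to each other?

15

There are 7!/(5!·2!) = 21 arrangements of DDDDDRR in total.
Arrangements with the R's together: treat RR as one letter, giving (6)!/(5!) = 6.
Subtracting, 21 − 6 = 15 arrangements keep the R's apart.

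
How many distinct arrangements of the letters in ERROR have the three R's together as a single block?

Treat the 3 copies of R as a single block. The multiset to arrange is then {RRR, E, O}, 3 items in all.
All 3 items are distinct, so there are (3)! = 6 arrangements.

6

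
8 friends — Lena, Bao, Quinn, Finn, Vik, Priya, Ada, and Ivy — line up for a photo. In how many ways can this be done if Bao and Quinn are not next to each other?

30240

There are 8! = 40320 arrangements in all. If Bao and Quinn are adjacent, merging them into one block gives 2·(7)! = 10080 arrangements.
Complementary counting: 40320 − 10080 = 30240.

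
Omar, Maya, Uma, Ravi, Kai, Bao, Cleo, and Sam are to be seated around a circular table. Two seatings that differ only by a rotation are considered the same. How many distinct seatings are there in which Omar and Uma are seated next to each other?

Glue Omar and Uma into a block (2 internal orders). Seating 7 units around a circle gives (6)! arrangements.
So 2 × (6)! = 2 × 720 = 1440.

1440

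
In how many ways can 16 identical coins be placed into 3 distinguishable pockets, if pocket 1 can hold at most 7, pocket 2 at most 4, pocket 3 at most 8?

10

Without the upper bounds there are C(18,2) = 153 ways to split 16 among 3 pockets.
Subtract solutions that violate a single cap (substitute x_i' = x_i − (cap_i+1)): x_1 ≥ 8 gives C(10,2) = 45; x_2 ≥ 5 gives C(13,2) = 78; x_3 ≥ 9 gives C(9,2) = 36. Together 159.
Add back pairs where two caps are both exceeded: 10 + 0 + 6 = 16.
By inclusion–exclusion the count is 153 − 159 + 16 = 10.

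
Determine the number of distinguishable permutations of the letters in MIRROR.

The 6 letters of MIRROR have repeats: R appearing 3 times.
Dividing 6! = 720 by 3! = 6 for the repeated letters gives 120.

120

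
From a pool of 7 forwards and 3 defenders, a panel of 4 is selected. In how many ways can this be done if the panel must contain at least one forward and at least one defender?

175

With no constraint there are C(10,4) = 210 possible selections.
Selections missing a whole group: no forwards → C(3,4) = 0; no defenders → C(7,4) = 35.
Both groups omitted at once is impossible, so 210 − 35 = 175.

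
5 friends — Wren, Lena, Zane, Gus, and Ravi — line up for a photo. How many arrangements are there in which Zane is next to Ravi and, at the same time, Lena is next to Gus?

24

Treat {Zane,Ravi} as one block (2 orders) and {Lena,Gus} as another (2 orders).
That leaves 3 units to arrange: 2 × 2 × 3! = 4 × 6 = 24.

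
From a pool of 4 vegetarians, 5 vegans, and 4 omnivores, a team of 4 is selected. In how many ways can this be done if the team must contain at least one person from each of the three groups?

With no constraint there are C(13,4) = 715 possible selections.
Selections missing a whole group: no vegetarians → C(9,4) = 126; no vegans → C(8,4) = 70; no omnivores → C(9,4) = 126.
Add back selections omitting two groups (i.e. drawn from a single group): C(4,4) + C(5,4) + C(4,4) = 7.
By inclusion–exclusion: 715 − 322 + 7 = 400.

400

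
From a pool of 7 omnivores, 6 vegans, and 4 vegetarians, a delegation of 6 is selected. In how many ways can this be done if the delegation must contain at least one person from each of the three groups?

9996

With no constraint there are C(17,6) = 12376 possible selections.
Selections missing a whole group: no omnivores → C(10,6) = 210; no vegans → C(11,6) = 462; no vegetarians → C(13,6) = 1716.
Add back selections omitting two groups (i.e. drawn from a single group): C(7,6) + C(6,6) + C(4,6) = 8.
By inclusion–exclusion: 12376 − 2388 + 8 = 9996.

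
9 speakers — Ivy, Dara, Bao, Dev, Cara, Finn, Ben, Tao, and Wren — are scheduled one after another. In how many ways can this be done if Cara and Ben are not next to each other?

Of the 9! = 362880 arrangements, those with Cara and Ben adjacent number 2 × 8! = 80640 (treat the pair as a block with 2 internal orders).
So 362880 − 80640 = 282240 arrangements keep them apart.

282240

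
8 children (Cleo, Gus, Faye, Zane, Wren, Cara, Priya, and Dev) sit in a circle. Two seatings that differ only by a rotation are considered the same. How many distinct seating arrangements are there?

5040

Around a circle, 8 distinct people have 8!/8 = (7)! = 5040 rotationally distinct seatings.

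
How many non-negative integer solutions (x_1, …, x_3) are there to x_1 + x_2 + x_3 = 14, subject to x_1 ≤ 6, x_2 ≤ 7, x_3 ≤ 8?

35

Ignoring the caps, the number of non-negative solutions to x_1+…+x_3 = 14 is C(16,2) = 120.
Subtract solutions that violate a single cap (substitute x_i' = x_i − (cap_i+1)): x_1 ≥ 7 gives C(9,2) = 36; x_2 ≥ 8 gives C(8,2) = 28; x_3 ≥ 9 gives C(7,2) = 21. Together 85.
No two caps can be exceeded simultaneously, so the pair terms are all 0.
By inclusion–exclusion the count is 120 − 85 + 0 = 35.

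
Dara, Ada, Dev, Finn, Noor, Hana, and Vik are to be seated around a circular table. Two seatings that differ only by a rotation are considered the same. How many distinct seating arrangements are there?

720

Around a circle, 7 distinct people have 7!/7 = (6)! = 720 rotationally distinct seatings.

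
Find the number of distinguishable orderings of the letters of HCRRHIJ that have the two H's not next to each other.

900

Total arrangements of HCRRHIJ: 7!/(2!·2!) = 1260.
If the two H's are adjacent, glue them into one block, leaving 6 items to arrange: (6)!/(2!) = 360 ways.
Subtracting, 1260 − 360 = 900 arrangements keep the H's apart.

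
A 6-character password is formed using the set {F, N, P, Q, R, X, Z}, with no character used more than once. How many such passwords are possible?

With no repetition, fill the 6 characters in order: 7 choices, then 6, down to 2.
7 × 6 × 5 × 4 × 3 × 2 = 5040.

5040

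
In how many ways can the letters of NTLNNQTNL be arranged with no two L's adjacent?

There are 9!/(4!·2!·2!) = 3780 arrangements of NTLNNQTNL in total.
Arrangements with the L's together: treat LL as one letter, giving (8)!/(4!·2!) = 840.
Hence 3780 − 840 = 2940.

2940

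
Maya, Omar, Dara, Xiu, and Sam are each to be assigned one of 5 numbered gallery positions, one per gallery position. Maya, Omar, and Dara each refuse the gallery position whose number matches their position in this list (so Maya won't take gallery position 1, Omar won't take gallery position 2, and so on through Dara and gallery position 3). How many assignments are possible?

64

Let Aᵢ (for i ∈ {1, 2, 3}) be the placements that put person i in their forbidden gallery position. Any j of these fix j positions, leaving (5−j)! ways to fill the rest, and there are C(3,j) ways to pick which j.
By inclusion–exclusion, the number of valid placements is Σ_{j=0}^{3} (−1)^j C(3,j)·(5−j)!.
Computing: 120 − 72 + 18 − 2 = 64.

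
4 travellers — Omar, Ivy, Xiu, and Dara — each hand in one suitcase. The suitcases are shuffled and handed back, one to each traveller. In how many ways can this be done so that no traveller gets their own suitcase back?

9

Count assignments avoiding every fixed point. For any j of the 4 travellers fixed to their own suitcase, the other 4−j can be arranged in (4−j)! ways.
By inclusion–exclusion this is Σ_{j=0}^{4} (−1)^j C(4,j)·(4−j)!.
Computing: 24 − 24 + 12 − 4 + 1 = 9.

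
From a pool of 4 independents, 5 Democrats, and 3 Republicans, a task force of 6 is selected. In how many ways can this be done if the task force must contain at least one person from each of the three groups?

Unrestricted: C(12,6) = 924 ways to pick any 6 of the 12.
Selections missing a whole group: no independents → C(8,6) = 28; no Democrats → C(7,6) = 7; no Republicans → C(9,6) = 84.
Add back selections omitting two groups (i.e. drawn from a single group): C(4,6) + C(5,6) + C(3,6) = 0.
By inclusion–exclusion: 924 − 119 + 0 = 805.

805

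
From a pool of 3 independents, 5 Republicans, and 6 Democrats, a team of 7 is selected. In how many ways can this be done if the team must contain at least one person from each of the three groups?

3058

With no constraint there are C(14,7) = 3432 possible selections.
Selections missing a whole group: no independents → C(11,7) = 330; no Republicans → C(9,7) = 36; no Democrats → C(8,7) = 8.
Add back selections omitting two groups (i.e. drawn from a single group): C(3,7) + C(5,7) + C(6,7) = 0.
By inclusion–exclusion: 3432 − 374 + 0 = 3058.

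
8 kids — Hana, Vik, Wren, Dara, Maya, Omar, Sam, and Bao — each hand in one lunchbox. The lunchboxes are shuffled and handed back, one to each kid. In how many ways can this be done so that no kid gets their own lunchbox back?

Let Aᵢ be the assignments in which kid i gets their own lunchbox. We want the size of the complement of A₁∪…∪A_8.
By inclusion–exclusion this is Σ_{j=0}^{8} (−1)^j C(8,j)·(8−j)!.
Computing: 40320 − 40320 + 20160 − 6720 + 1680 − 336 + 56 − 8 + 1 = 14833.

14833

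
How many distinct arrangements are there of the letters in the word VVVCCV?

The 6 letters of VVVCCV have repeats: C appearing twice and V appearing 4 times.
Dividing 6! = 720 by 4!·2! = 48 for the repeated letters gives 15.

15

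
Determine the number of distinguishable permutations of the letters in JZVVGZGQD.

The 9 letters of JZVVGZGQD have repeats: G appearing twice, V appearing twice, and Z appearing twice.
So there are 9! / (2!·2!·2!) = 45360 distinguishable arrangements.

45360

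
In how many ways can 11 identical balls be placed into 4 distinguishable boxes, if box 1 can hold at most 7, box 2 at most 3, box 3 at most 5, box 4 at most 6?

By stars and bars, unrestricted non-negative solutions to x_1+…+x_4 = 11 number C(11+3,3) = 364.
Subtract solutions that violate a single cap (substitute x_i' = x_i − (cap_i+1)): x_1 ≥ 8 gives C(6,3) = 20; x_2 ≥ 4 gives C(10,3) = 120; x_3 ≥ 6 gives C(8,3) = 56; x_4 ≥ 7 gives C(7,3) = 35. Together 231.
Add back pairs where two caps are both exceeded: 0 + 0 + 0 + 4 + 1 + 0 = 5.
By inclusion–exclusion the count is 364 − 231 + 5 = 138.

138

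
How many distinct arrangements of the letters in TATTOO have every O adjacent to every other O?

Treat the 2 copies of O as a single block. The multiset to arrange is then {OO, A, T, T, T}, 5 items in all.
That gives (5)!/(3!) = 20 arrangements.

20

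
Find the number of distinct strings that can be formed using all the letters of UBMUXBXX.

UBMUXBXX has 8 letters with B appearing twice, U appearing twice, and X appearing 3 times.
Dividing 8! = 40320 by 3!·2!·2! = 24 for the repeated letters gives 1680.

1680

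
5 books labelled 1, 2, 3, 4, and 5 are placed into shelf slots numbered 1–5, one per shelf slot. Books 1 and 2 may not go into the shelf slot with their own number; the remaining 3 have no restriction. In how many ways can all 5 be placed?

Let Aᵢ (for i ∈ {1, 2}) be the placements that put book i in its forbidden shelf slot. Any j of these fix j positions, leaving (5−j)! ways to fill the rest, and there are C(2,j) ways to pick which j.
By inclusion–exclusion, the number of valid placements is Σ_{j=0}^{2} (−1)^j C(2,j)·(5−j)!.
Computing: 120 − 48 + 6 = 78.

78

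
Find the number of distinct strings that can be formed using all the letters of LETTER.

LETTER has 6 letters with E appearing twice and T appearing twice.
Dividing 6! = 720 by 2!·2! = 4 for the repeated letters gives 180.

180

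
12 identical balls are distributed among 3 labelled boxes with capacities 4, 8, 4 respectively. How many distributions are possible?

15

By stars and bars, unrestricted non-negative solutions to x_1+…+x_3 = 12 number C(12+2,2) = 91.
Subtract solutions that violate a single cap (substitute x_i' = x_i − (cap_i+1)): x_1 ≥ 5 gives C(9,2) = 36; x_2 ≥ 9 gives C(5,2) = 10; x_3 ≥ 5 gives C(9,2) = 36. Together 82.
Add back pairs where two caps are both exceeded: 0 + 6 + 0 = 6.
By inclusion–exclusion the count is 91 − 82 + 6 = 15.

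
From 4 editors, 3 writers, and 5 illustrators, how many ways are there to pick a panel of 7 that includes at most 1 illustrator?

36

Split by how many illustrators are chosen (0 through 1).
Sum: C(5,0)·C(7,7) + C(5,1)·C(7,6) = 1 + 35 = 36.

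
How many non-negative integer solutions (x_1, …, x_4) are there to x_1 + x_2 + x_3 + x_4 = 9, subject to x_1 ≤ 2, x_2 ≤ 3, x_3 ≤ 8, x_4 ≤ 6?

By stars and bars, unrestricted non-negative solutions to x_1+…+x_4 = 9 number C(9+3,3) = 220.
Subtract solutions that violate a single cap (substitute x_i' = x_i − (cap_i+1)): x_1 ≥ 3 gives C(9,3) = 84; x_2 ≥ 4 gives C(8,3) = 56; x_3 ≥ 9 gives C(3,3) = 1; x_4 ≥ 7 gives C(5,3) = 10. Together 151.
Add back pairs where two caps are both exceeded: 10 + 0 + 0 + 0 + 0 + 0 = 10.
By inclusion–exclusion the count is 220 − 151 + 10 = 79.

79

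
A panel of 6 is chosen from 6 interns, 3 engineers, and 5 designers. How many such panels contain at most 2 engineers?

2838

Split by how many engineers are chosen (0 through 2).
Sum: C(3,0)·C(11,6) + C(3,1)·C(11,5) + C(3,2)·C(11,4) = 462 + 1386 + 990 = 2838.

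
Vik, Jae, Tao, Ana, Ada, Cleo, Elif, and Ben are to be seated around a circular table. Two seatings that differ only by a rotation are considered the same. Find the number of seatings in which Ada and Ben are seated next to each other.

Treat {Ada, Ben} as one unit (2 internal orders) and seat the resulting 7 units around the table: (6)! circular arrangements.
So 2 × (6)! = 2 × 720 = 1440.

1440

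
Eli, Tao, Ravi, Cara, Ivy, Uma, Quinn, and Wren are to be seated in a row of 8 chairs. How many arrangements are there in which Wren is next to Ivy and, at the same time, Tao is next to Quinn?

2880

Treat {Wren,Ivy} as one block (2 orders) and {Tao,Quinn} as another (2 orders).
That leaves 6 units to arrange: 2 × 2 × 6! = 4 × 720 = 2880.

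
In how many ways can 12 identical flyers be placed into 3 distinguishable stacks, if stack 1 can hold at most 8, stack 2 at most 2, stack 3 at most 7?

Without the upper bounds there are C(14,2) = 91 ways to split 12 among 3 stacks.
Subtract solutions that violate a single cap (substitute x_i' = x_i − (cap_i+1)): x_1 ≥ 9 gives C(5,2) = 10; x_2 ≥ 3 gives C(11,2) = 55; x_3 ≥ 8 gives C(6,2) = 15. Together 80.
Add back pairs where two caps are both exceeded: 1 + 0 + 3 = 4.
By inclusion–exclusion the count is 91 − 80 + 4 = 15.

15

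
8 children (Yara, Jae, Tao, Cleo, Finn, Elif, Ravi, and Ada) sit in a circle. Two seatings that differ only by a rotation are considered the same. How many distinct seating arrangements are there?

5040

Around a circle, 8 distinct people have 8!/8 = (7)! = 5040 rotationally distinct seatings.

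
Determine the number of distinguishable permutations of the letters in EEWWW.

10

Letter multiplicities in EEWWW: E×2, W×3.
Dividing 5! = 120 by 3!·2! = 12 for the repeated letters gives 10.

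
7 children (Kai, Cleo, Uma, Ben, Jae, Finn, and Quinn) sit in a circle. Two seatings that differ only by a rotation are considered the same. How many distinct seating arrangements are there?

720

Fix one person's seat to break rotational symmetry; the remaining 6 people can be arranged in (6)! = 720 ways.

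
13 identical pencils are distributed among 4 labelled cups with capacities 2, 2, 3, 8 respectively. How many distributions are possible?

Without the upper bounds there are C(16,3) = 560 ways to split 13 among 4 cups.
Subtract solutions that violate a single cap (substitute x_i' = x_i − (cap_i+1)): x_1 ≥ 3 gives C(13,3) = 286; x_2 ≥ 3 gives C(13,3) = 286; x_3 ≥ 4 gives C(12,3) = 220; x_4 ≥ 9 gives C(7,3) = 35. Together 827.
Add back pairs where two caps are both exceeded: 120 + 84 + 4 + 84 + 4 + 1 = 297.
Subtract triples: 20 + 0 + 0 + 0 = 20.
By inclusion–exclusion the count is 560 − 827 + 297 − 20 = 10.

10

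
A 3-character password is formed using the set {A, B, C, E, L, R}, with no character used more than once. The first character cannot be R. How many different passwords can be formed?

100

The first character has 6−1 = 5 choices (anything except R).
The remaining 2 characters are filled from the other 5 symbols without repetition: 5 × 4 = 20.
Total: 5 × 20 = 100.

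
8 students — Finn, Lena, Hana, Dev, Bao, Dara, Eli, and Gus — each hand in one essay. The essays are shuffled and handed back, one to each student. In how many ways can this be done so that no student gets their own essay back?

14833

Count assignments avoiding every fixed point. For any j of the 8 students fixed to their own essay, the other 8−j can be arranged in (8−j)! ways.
By inclusion–exclusion this is Σ_{j=0}^{8} (−1)^j C(8,j)·(8−j)!.
Computing: 40320 − 40320 + 20160 − 6720 + 1680 − 336 + 56 − 8 + 1 = 14833.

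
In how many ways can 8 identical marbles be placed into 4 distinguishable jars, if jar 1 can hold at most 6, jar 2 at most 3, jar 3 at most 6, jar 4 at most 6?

118

By stars and bars, unrestricted non-negative solutions to x_1+…+x_4 = 8 number C(8+3,3) = 165.
Subtract solutions that violate a single cap (substitute x_i' = x_i − (cap_i+1)): x_1 ≥ 7 gives C(4,3) = 4; x_2 ≥ 4 gives C(7,3) = 35; x_3 ≥ 7 gives C(4,3) = 4; x_4 ≥ 7 gives C(4,3) = 4. Together 47.
No two caps can be exceeded simultaneously, so the pair terms are all 0.
By inclusion–exclusion the count is 165 − 47 + 0 = 118.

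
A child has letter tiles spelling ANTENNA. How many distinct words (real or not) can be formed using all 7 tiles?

420

The 7 letters of ANTENNA have repeats: A appearing twice and N appearing 3 times.
So there are 7! / (3!·2!) = 420 distinguishable arrangements.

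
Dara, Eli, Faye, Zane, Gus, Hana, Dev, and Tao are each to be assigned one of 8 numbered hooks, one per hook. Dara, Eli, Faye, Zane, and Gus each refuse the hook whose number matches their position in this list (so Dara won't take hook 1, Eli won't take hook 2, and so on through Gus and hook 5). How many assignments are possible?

21234

Let Aᵢ (for 1 ≤ i ≤ 5) be the placements that put person i in their forbidden hook. Any j of these fix j positions, leaving (8−j)! ways to fill the rest, and there are C(5,j) ways to pick which j.
By inclusion–exclusion, the number of valid placements is Σ_{j=0}^{5} (−1)^j C(5,j)·(8−j)!.
Computing: 40320 − 25200 + 7200 − 1200 + 120 − 6 = 21234.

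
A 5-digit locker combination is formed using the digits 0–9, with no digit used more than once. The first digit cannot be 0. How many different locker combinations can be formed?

The first digit has 10−1 = 9 choices (anything except 0).
The remaining 4 digits are filled from the other 9 symbols without repetition: 9 × 8 × 7 × 6 = 3024.
Total: 9 × 3024 = 27216.

27216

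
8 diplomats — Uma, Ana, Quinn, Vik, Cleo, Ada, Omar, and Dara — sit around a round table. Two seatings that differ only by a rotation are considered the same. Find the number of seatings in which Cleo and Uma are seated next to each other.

Treat {Cleo, Uma} as one unit (2 internal orders) and seat the resulting 7 units around the table: (6)! circular arrangements.
So 2 × (6)! = 2 × 720 = 1440.

1440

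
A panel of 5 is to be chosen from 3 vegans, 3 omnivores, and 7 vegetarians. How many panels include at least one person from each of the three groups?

798

Total 5-person selections from all 13: C(13,5) = 1287.
Selections missing a whole group: no vegans → C(10,5) = 252; no omnivores → C(10,5) = 252; no vegetarians → C(6,5) = 6.
Add back selections omitting two groups (i.e. drawn from a single group): C(3,5) + C(3,5) + C(7,5) = 21.
By inclusion–exclusion: 1287 − 510 + 21 = 798.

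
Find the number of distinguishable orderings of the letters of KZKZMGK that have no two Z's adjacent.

There are 7!/(3!·2!) = 420 arrangements of KZKZMGK in total.
Arrangements with the Z's together: treat ZZ as one letter, giving (6)!/(3!) = 120.
Hence 420 − 120 = 300.

300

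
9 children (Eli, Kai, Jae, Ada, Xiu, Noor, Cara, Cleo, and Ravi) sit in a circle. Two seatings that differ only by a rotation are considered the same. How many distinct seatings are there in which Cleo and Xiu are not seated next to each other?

30240

All circular seatings of 9 people number (8)! = 40320.
Those with Cleo next to Xiu: fuse the pair into one unit and seat 8 units around a circle — 2·(7)! = 10080.
Subtracting, 40320 − 10080 = 30240.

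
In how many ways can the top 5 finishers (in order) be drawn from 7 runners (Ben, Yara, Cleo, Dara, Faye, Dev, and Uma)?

This is an ordered selection of 5 from 7: P(7,5).
That gives 7 × 6 × 5 × 4 × 3 = 2520.

2520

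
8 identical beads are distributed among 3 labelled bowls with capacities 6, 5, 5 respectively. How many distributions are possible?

By stars and bars, unrestricted non-negative solutions to x_1+…+x_3 = 8 number C(8+2,2) = 45.
Subtract solutions that violate a single cap (substitute x_i' = x_i − (cap_i+1)): x_1 ≥ 7 gives C(3,2) = 3; x_2 ≥ 6 gives C(4,2) = 6; x_3 ≥ 6 gives C(4,2) = 6. Together 15.
No two caps can be exceeded simultaneously, so the pair terms are all 0.
By inclusion–exclusion the count is 45 − 15 + 0 = 30.

30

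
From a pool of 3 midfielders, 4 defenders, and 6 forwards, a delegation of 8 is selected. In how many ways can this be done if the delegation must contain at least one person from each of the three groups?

Total 8-person selections from all 13: C(13,8) = 1287.
Selections missing a whole group: no midfielders → C(10,8) = 45; no defenders → C(9,8) = 9; no forwards → C(7,8) = 0.
Add back selections omitting two groups (i.e. drawn from a single group): C(3,8) + C(4,8) + C(6,8) = 0.
By inclusion–exclusion: 1287 − 54 + 0 = 1233.

1233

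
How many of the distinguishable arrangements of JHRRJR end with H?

With the last slot taken by H, it remains to arrange the other 5 letters (JRRJR).
Those 5 letters have J appearing twice and R appearing 3 times, giving (5)!/(3!·2!) = 10.

10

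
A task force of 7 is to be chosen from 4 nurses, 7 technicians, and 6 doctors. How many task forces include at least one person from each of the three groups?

17283

Unrestricted: C(17,7) = 19448 ways to pick any 7 of the 17.
Subtract selections that omit an entire group: no nurses → C(13,7) = 1716; no technicians → C(10,7) = 120; no doctors → C(11,7) = 330.
Add back selections omitting two groups (i.e. drawn from a single group): C(4,7) + C(7,7) + C(6,7) = 1.
By inclusion–exclusion: 19448 − 2166 + 1 = 17283.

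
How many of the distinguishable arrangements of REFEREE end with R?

30

Fix R in the last position and arrange the remaining 6 letters.
Those 6 letters have E appearing 4 times, giving (6)!/(4!) = 30.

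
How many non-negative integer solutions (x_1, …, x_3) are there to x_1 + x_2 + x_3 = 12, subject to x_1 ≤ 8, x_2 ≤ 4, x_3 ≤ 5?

20

Without the upper bounds there are C(14,2) = 91 ways to split 12 among 3 variables.
Subtract solutions that violate a single cap (substitute x_i' = x_i − (cap_i+1)): x_1 ≥ 9 gives C(5,2) = 10; x_2 ≥ 5 gives C(9,2) = 36; x_3 ≥ 6 gives C(8,2) = 28. Together 74.
Add back pairs where two caps are both exceeded: 0 + 0 + 3 = 3.
By inclusion–exclusion the count is 91 − 74 + 3 = 20.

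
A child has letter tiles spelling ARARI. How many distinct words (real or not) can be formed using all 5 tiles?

The 5 letters of ARARI have repeats: A appearing twice and R appearing twice.
So there are 5! / (2!·2!) = 30 distinguishable arrangements.

30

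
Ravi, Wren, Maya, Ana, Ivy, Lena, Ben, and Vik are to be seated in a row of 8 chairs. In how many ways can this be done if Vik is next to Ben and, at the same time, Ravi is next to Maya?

Treat {Vik,Ben} as one block (2 orders) and {Ravi,Maya} as another (2 orders).
That leaves 6 units to arrange: 2 × 2 × 6! = 4 × 720 = 2880.

2880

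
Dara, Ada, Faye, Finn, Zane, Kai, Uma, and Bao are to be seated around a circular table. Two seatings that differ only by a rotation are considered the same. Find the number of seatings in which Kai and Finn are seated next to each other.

1440

Treat {Kai, Finn} as one unit (2 internal orders) and seat the resulting 7 units around the table: (6)! circular arrangements.
So 2 × (6)! = 2 × 720 = 1440.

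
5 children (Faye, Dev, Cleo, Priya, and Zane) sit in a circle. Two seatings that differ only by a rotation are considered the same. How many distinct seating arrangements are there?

Fix one person's seat to break rotational symmetry; the remaining 4 people can be arranged in (4)! = 24 ways.

24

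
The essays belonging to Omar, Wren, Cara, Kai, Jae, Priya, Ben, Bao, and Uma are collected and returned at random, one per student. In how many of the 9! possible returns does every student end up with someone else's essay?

133496

Count assignments avoiding every fixed point. For any j of the 9 students fixed to their own essay, the other 9−j can be arranged in (9−j)! ways.
By inclusion–exclusion this is Σ_{j=0}^{9} (−1)^j C(9,j)·(9−j)!.
Computing: 362880 − 362880 + 181440 − 60480 + 15120 − 3024 + 504 − 72 + 9 − 1 = 133496.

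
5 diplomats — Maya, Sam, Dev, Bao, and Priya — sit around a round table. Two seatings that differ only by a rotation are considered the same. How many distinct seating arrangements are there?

24

Around a circle, 5 distinct people have 5!/5 = (4)! = 24 rotationally distinct seatings.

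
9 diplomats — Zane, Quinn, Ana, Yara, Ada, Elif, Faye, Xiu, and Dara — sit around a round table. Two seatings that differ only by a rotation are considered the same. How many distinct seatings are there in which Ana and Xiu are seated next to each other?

Glue Ana and Xiu into a block (2 internal orders). Seating 8 units around a circle gives (7)! arrangements.
So 2 × (7)! = 2 × 5040 = 10080.

10080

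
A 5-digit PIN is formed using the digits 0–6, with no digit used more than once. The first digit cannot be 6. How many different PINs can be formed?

The first digit has 7−1 = 6 choices (anything except 6).
The remaining 4 digits are filled from the other 6 symbols without repetition: 6 × 5 × 4 × 3 = 360.
Total: 6 × 360 = 2160.

2160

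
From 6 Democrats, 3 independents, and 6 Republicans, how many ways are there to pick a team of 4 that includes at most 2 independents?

1353

Split by how many independents are chosen (0 through 2).
Sum: C(3,0)·C(12,4) + C(3,1)·C(12,3) + C(3,2)·C(12,2) = 495 + 660 + 198 = 1353.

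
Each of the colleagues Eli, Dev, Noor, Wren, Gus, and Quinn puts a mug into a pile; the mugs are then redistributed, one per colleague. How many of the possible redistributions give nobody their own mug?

This is the derangement count D_6: permutations of 6 items with no fixed point.
By inclusion–exclusion this is Σ_{j=0}^{6} (−1)^j C(6,j)·(6−j)!.
Computing: 720 − 720 + 360 − 120 + 30 − 6 + 1 = 265.

265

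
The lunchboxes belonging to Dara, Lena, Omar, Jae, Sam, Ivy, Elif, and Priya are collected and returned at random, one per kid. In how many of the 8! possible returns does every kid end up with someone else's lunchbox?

Let Aᵢ be the assignments in which kid i gets their own lunchbox. We want the size of the complement of A₁∪…∪A_8.
By inclusion–exclusion this is Σ_{j=0}^{8} (−1)^j C(8,j)·(8−j)!.
Computing: 40320 − 40320 + 20160 − 6720 + 1680 − 336 + 56 − 8 + 1 = 14833.

14833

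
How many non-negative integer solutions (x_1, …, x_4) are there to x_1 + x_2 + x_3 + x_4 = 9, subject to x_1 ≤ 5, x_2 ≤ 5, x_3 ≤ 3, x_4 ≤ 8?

By stars and bars, unrestricted non-negative solutions to x_1+…+x_4 = 9 number C(9+3,3) = 220.
Subtract solutions that violate a single cap (substitute x_i' = x_i − (cap_i+1)): x_1 ≥ 6 gives C(6,3) = 20; x_2 ≥ 6 gives C(6,3) = 20; x_3 ≥ 4 gives C(8,3) = 56; x_4 ≥ 9 gives C(3,3) = 1. Together 97.
No two caps can be exceeded simultaneously, so the pair terms are all 0.
By inclusion–exclusion the count is 220 − 97 + 0 = 123.

123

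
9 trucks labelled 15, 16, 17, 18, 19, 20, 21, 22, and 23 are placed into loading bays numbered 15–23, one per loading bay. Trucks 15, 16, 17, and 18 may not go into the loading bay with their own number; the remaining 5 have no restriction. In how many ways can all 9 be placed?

Let Aᵢ (for 15 ≤ i ≤ 18) be the placements that put truck i in its forbidden loading bay. Any j of these fix j positions, leaving (9−j)! ways to fill the rest, and there are C(4,j) ways to pick which j.
By inclusion–exclusion, the number of valid placements is Σ_{j=0}^{4} (−1)^j C(4,j)·(9−j)!.
Computing: 362880 − 161280 + 30240 − 2880 + 120 = 229080.

229080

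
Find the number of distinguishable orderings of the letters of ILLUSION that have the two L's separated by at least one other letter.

Total arrangements of ILLUSION: 8!/(2!·2!) = 10080.
Arrangements with the L's together: treat LL as one letter, giving (7)!/(2!) = 2520.
Subtracting, 10080 − 2520 = 7560 arrangements keep the L's apart.

7560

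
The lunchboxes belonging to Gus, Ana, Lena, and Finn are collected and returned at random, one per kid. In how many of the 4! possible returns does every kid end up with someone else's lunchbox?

9

Count assignments avoiding every fixed point. For any j of the 4 kids fixed to their own lunchbox, the other 4−j can be arranged in (4−j)! ways.
By inclusion–exclusion this is Σ_{j=0}^{4} (−1)^j C(4,j)·(4−j)!.
Computing: 24 − 24 + 12 − 4 + 1 = 9.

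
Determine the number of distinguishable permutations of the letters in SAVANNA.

420

SAVANNA has 7 letters with A appearing 3 times and N appearing twice.
Dividing 7! = 5040 by 3!·2! = 12 for the repeated letters gives 420.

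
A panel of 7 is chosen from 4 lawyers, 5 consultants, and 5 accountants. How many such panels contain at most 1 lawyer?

Split by how many lawyers are chosen (0 through 1).
Sum: C(4,0)·C(10,7) + C(4,1)·C(10,6) = 120 + 840 = 960.

960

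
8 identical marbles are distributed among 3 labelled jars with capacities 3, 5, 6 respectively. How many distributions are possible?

21

Ignoring the caps, the number of non-negative solutions to x_1+…+x_3 = 8 is C(10,2) = 45.
Subtract solutions that violate a single cap (substitute x_i' = x_i − (cap_i+1)): x_1 ≥ 4 gives C(6,2) = 15; x_2 ≥ 6 gives C(4,2) = 6; x_3 ≥ 7 gives C(3,2) = 3. Together 24.
No two caps can be exceeded simultaneously, so the pair terms are all 0.
By inclusion–exclusion the count is 45 − 24 + 0 = 21.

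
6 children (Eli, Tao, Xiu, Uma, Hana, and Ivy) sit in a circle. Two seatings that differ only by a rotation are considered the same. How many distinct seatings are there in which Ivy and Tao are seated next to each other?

48

Treat {Ivy, Tao} as one unit (2 internal orders) and seat the resulting 5 units around the table: (4)! circular arrangements.
So 2 × (4)! = 2 × 24 = 48.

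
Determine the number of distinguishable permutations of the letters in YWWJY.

30

YWWJY has 5 letters with W appearing twice and Y appearing twice.
Dividing 5! = 120 by 2!·2! = 4 for the repeated letters gives 30.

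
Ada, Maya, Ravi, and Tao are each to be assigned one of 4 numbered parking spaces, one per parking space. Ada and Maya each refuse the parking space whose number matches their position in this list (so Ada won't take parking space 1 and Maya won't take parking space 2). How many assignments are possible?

Let Aᵢ (for i ∈ {1, 2}) be the placements that put person i in their forbidden parking space. Any j of these fix j positions, leaving (4−j)! ways to fill the rest, and there are C(2,j) ways to pick which j.
By inclusion–exclusion, the number of valid placements is Σ_{j=0}^{2} (−1)^j C(2,j)·(4−j)!.
Computing: 24 − 12 + 2 = 14.

14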